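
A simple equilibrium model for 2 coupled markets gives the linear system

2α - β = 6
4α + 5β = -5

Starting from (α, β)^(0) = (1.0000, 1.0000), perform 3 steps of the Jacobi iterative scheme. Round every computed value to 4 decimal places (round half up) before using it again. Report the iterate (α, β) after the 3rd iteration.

Iteration 1:
  α = (6 - (-1)·1.0000) / (2) = 3.5000
  β = (-5 - (4)·1.0000) / (5) = -1.8000
Iteration 2:
  α = (6 - (-1)·-1.8000) / (2) = 2.1000
  β = (-5 - (4)·3.5000) / (5) = -3.8000
Iteration 3:
  α = (6 - (-1)·-3.8000) / (2) = 1.1000
  β = (-5 - (4)·2.1000) / (5) = -2.6800

(1.1000, -2.6800)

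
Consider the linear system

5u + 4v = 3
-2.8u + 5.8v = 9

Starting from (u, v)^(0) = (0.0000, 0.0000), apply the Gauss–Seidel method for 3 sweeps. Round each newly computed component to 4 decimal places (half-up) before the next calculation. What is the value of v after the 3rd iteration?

1.4049

Iteration 1:
  u = (3 - (4)·0.0000) / (5) = 0.6000
  v = (9 - (-2.8)·0.6000) / (5.8) = 1.8414
Iteration 2:
  u = (3 - (4)·1.8414) / (5) = -0.8731
  v = (9 - (-2.8)·-0.8731) / (5.8) = 1.1302
Iteration 3:
  u = (3 - (4)·1.1302) / (5) = -0.3042
  v = (9 - (-2.8)·-0.3042) / (5.8) = 1.4049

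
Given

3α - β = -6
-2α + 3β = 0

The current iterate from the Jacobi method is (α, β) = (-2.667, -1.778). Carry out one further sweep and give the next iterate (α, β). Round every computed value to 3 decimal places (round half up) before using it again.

(-2.593, -1.778)

One sweep:
  α = (-6 - (-1)·-1.778) / (3) = -2.593
  β = (0 - (-2)·-2.667) / (3) = -1.778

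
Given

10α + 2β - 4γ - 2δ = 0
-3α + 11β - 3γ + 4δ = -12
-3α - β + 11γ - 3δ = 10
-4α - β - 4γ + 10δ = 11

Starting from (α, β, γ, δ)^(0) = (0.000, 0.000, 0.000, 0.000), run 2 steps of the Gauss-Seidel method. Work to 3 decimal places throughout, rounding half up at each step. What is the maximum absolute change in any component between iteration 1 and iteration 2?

Iteration 1:
  α = (0 - (2)·0.000 - (-4)·0.000 - (-2)·0.000) / (10) = 0.000
  β = (-12 - (-3)·0.000 - (-3)·0.000 - (4)·0.000) / (11) = -1.091
  γ = (10 - (-3)·0.000 - (-1)·-1.091 - (-3)·0.000) / (11) = 0.810
  δ = (11 - (-4)·0.000 - (-1)·-1.091 - (-4)·0.810) / (10) = 1.315
Iteration 2:
  α = (0 - (2)·-1.091 - (-4)·0.810 - (-2)·1.315) / (10) = 0.805
  β = (-12 - (-3)·0.805 - (-3)·0.810 - (4)·1.315) / (11) = -1.129
  γ = (10 - (-3)·0.805 - (-1)·-1.129 - (-3)·1.315) / (11) = 1.385
  δ = (11 - (-4)·0.805 - (-1)·-1.129 - (-4)·1.385) / (10) = 1.863
Change: (0.805, -0.038, 0.575, 0.548) → max |·| = 0.805

0.805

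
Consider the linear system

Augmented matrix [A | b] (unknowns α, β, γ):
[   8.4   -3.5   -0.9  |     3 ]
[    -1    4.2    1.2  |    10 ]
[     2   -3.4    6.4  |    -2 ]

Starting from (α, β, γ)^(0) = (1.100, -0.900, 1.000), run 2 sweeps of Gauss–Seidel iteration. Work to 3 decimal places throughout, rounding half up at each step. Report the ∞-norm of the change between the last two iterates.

1.234

Iteration 1:
  α = (3 - (-3.5)·-0.900 - (-0.9)·1.000) / (8.4) = 0.089
  β = (10 - (-1)·0.089 - (1.2)·1.000) / (4.2) = 2.116
  γ = (-2 - (2)·0.089 - (-3.4)·2.116) / (6.4) = 0.784
Iteration 2:
  α = (3 - (-3.5)·2.116 - (-0.9)·0.784) / (8.4) = 1.323
  β = (10 - (-1)·1.323 - (1.2)·0.784) / (4.2) = 2.472
  γ = (-2 - (2)·1.323 - (-3.4)·2.472) / (6.4) = 0.587
Change: (1.234, 0.356, -0.197) → max |·| = 1.234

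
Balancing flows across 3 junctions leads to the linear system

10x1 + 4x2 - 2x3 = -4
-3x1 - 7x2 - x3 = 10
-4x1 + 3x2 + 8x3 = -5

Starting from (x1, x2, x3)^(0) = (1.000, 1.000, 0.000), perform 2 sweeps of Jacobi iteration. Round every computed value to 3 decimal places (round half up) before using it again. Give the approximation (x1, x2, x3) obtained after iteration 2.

Iteration 1:
  x1 = (-4 - (4)·1.000 - (-2)·0.000) / (10) = -0.800
  x2 = (10 - (-3)·1.000 - (-1)·0.000) / (-7) = -1.857
  x3 = (-5 - (-4)·1.000 - (3)·1.000) / (8) = -0.500
Iteration 2:
  x1 = (-4 - (4)·-1.857 - (-2)·-0.500) / (10) = 0.243
  x2 = (10 - (-3)·-0.800 - (-1)·-0.500) / (-7) = -1.014
  x3 = (-5 - (-4)·-0.800 - (3)·-1.857) / (8) = -0.329

(0.243, -1.014, -0.329)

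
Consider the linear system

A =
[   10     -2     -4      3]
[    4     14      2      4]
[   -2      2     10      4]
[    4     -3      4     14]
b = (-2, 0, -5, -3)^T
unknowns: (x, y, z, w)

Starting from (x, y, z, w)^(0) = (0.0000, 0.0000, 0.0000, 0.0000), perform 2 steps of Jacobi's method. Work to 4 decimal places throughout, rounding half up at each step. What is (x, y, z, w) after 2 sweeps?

Iteration 1:
  x = (-2 - (-2)·0.0000 - (-4)·0.0000 - (3)·0.0000) / (10) = -0.2000
  y = (0 - (4)·0.0000 - (2)·0.0000 - (4)·0.0000) / (14) = 0.0000
  z = (-5 - (-2)·0.0000 - (2)·0.0000 - (4)·0.0000) / (10) = -0.5000
  w = (-3 - (4)·0.0000 - (-3)·0.0000 - (4)·0.0000) / (14) = -0.2143
Iteration 2:
  x = (-2 - (-2)·0.0000 - (-4)·-0.5000 - (3)·-0.2143) / (10) = -0.3357
  y = (0 - (4)·-0.2000 - (2)·-0.5000 - (4)·-0.2143) / (14) = 0.1898
  z = (-5 - (-2)·-0.2000 - (2)·0.0000 - (4)·-0.2143) / (10) = -0.4543
  w = (-3 - (4)·-0.2000 - (-3)·0.0000 - (4)·-0.5000) / (14) = -0.0143

(-0.3357, 0.1898, -0.4543, -0.0143)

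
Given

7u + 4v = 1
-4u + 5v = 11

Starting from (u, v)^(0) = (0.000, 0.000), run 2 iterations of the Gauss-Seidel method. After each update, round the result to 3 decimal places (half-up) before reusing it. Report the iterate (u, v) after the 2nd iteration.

(-1.179, 1.257)

Iteration 1:
  u = (1 - (4)·0.000) / (7) = 0.143
  v = (11 - (-4)·0.143) / (5) = 2.314
Iteration 2:
  u = (1 - (4)·2.314) / (7) = -1.179
  v = (11 - (-4)·-1.179) / (5) = 1.257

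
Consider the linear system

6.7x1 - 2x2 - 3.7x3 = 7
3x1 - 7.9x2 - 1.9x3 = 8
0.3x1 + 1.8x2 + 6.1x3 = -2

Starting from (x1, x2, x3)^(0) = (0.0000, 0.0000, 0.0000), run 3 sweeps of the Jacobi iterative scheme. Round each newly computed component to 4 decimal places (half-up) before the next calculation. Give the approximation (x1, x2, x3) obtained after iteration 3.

(0.8401, -0.7801, -0.1970)

Iteration 1:
  x1 = (7 - (-2)·0.0000 - (-3.7)·0.0000) / (6.7) = 1.0448
  x2 = (8 - (3)·0.0000 - (-1.9)·0.0000) / (-7.9) = -1.0127
  x3 = (-2 - (0.3)·0.0000 - (1.8)·0.0000) / (6.1) = -0.3279
Iteration 2:
  x1 = (7 - (-2)·-1.0127 - (-3.7)·-0.3279) / (6.7) = 0.5614
  x2 = (8 - (3)·1.0448 - (-1.9)·-0.3279) / (-7.9) = -0.5370
  x3 = (-2 - (0.3)·1.0448 - (1.8)·-1.0127) / (6.1) = -0.0804
Iteration 3:
  x1 = (7 - (-2)·-0.5370 - (-3.7)·-0.0804) / (6.7) = 0.8401
  x2 = (8 - (3)·0.5614 - (-1.9)·-0.0804) / (-7.9) = -0.7801
  x3 = (-2 - (0.3)·0.5614 - (1.8)·-0.5370) / (6.1) = -0.1970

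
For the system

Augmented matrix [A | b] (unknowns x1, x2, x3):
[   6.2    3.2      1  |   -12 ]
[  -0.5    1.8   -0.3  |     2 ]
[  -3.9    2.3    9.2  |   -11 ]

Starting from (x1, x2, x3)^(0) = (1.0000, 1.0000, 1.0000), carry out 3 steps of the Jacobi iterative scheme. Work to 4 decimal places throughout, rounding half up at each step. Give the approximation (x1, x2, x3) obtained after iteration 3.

Iteration 1:
  x1 = (-12 - (3.2)·1.0000 - (1)·1.0000) / (6.2) = -2.6129
  x2 = (2 - (-0.5)·1.0000 - (-0.3)·1.0000) / (1.8) = 1.5556
  x3 = (-11 - (-3.9)·1.0000 - (2.3)·1.0000) / (9.2) = -1.0217
Iteration 2:
  x1 = (-12 - (3.2)·1.5556 - (1)·-1.0217) / (6.2) = -2.5736
  x2 = (2 - (-0.5)·-2.6129 - (-0.3)·-1.0217) / (1.8) = 0.2150
  x3 = (-11 - (-3.9)·-2.6129 - (2.3)·1.5556) / (9.2) = -2.6922
Iteration 3:
  x1 = (-12 - (3.2)·0.2150 - (1)·-2.6922) / (6.2) = -1.6122
  x2 = (2 - (-0.5)·-2.5736 - (-0.3)·-2.6922) / (1.8) = -0.0525
  x3 = (-11 - (-3.9)·-2.5736 - (2.3)·0.2150) / (9.2) = -2.3404

(-1.6122, -0.0525, -2.3404)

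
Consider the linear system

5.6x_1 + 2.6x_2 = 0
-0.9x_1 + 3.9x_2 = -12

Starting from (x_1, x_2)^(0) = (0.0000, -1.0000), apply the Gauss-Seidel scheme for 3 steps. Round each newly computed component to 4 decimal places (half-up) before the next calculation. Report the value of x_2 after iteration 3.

-2.7814

Iteration 1:
  x_1 = (0 - (2.6)·-1.0000) / (5.6) = 0.4643
  x_2 = (-12 - (-0.9)·0.4643) / (3.9) = -2.9698
Iteration 2:
  x_1 = (0 - (2.6)·-2.9698) / (5.6) = 1.3788
  x_2 = (-12 - (-0.9)·1.3788) / (3.9) = -2.7587
Iteration 3:
  x_1 = (0 - (2.6)·-2.7587) / (5.6) = 1.2808
  x_2 = (-12 - (-0.9)·1.2808) / (3.9) = -2.7814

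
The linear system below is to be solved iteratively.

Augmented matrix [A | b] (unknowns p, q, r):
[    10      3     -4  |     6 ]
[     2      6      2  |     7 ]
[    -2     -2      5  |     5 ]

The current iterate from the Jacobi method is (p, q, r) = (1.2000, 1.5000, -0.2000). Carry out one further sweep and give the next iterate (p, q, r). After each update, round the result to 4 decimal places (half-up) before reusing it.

One sweep:
  p = (6 - (3)·1.5000 - (-4)·-0.2000) / (10) = 0.0700
  q = (7 - (2)·1.2000 - (2)·-0.2000) / (6) = 0.8333
  r = (5 - (-2)·1.2000 - (-2)·1.5000) / (5) = 2.0800

(0.0700, 0.8333, 2.0800)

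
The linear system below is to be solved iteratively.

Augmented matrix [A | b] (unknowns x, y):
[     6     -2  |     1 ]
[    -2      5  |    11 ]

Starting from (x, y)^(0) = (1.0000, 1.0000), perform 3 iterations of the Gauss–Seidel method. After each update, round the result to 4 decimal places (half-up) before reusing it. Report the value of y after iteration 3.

2.6116

Iteration 1:
  x = (1 - (-2)·1.0000) / (6) = 0.5000
  y = (11 - (-2)·0.5000) / (5) = 2.4000
Iteration 2:
  x = (1 - (-2)·2.4000) / (6) = 0.9667
  y = (11 - (-2)·0.9667) / (5) = 2.5867
Iteration 3:
  x = (1 - (-2)·2.5867) / (6) = 1.0289
  y = (11 - (-2)·1.0289) / (5) = 2.6116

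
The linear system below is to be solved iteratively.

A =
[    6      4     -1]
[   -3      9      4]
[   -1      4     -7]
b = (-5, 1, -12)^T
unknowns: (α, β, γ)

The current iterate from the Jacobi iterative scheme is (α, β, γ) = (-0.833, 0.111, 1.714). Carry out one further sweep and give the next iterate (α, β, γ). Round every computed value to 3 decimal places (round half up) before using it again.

One sweep:
  α = (-5 - (4)·0.111 - (-1)·1.714) / (6) = -0.622
  β = (1 - (-3)·-0.833 - (4)·1.714) / (9) = -0.928
  γ = (-12 - (-1)·-0.833 - (4)·0.111) / (-7) = 1.897

(-0.622, -0.928, 1.897)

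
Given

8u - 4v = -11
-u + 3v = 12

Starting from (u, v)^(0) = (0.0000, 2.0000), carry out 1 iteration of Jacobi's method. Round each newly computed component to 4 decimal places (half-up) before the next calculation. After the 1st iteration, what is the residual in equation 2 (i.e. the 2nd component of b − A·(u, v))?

-0.3750

Iteration 1:
  u = (-11 - (-4)·2.0000) / (8) = -0.3750
  v = (12 - (-1)·0.0000) / (3) = 4.0000
Residual b − A·x = (8.0000, -0.3750)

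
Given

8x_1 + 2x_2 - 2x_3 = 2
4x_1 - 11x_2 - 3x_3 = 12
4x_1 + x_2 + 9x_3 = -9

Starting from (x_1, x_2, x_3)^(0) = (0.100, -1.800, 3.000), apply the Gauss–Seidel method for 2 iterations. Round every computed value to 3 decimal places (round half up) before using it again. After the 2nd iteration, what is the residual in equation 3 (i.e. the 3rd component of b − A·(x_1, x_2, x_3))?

-0.001

Iteration 1:
  x_1 = (2 - (2)·-1.800 - (-2)·3.000) / (8) = 1.450
  x_2 = (12 - (4)·1.450 - (-3)·3.000) / (-11) = -1.382
  x_3 = (-9 - (4)·1.450 - (1)·-1.382) / (9) = -1.491
Iteration 2:
  x_1 = (2 - (2)·-1.382 - (-2)·-1.491) / (8) = 0.223
  x_2 = (12 - (4)·0.223 - (-3)·-1.491) / (-11) = -0.603
  x_3 = (-9 - (4)·0.223 - (1)·-0.603) / (9) = -1.032
Residual b − A·x = (-0.642, 1.379, -0.001)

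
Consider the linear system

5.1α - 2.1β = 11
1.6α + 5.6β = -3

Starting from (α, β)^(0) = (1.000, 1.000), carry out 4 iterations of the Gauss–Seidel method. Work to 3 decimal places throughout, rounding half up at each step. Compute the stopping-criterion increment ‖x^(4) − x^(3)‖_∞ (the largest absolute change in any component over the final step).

Iteration 1:
  α = (11 - (-2.1)·1.000) / (5.1) = 2.569
  β = (-3 - (1.6)·2.569) / (5.6) = -1.270
Iteration 2:
  α = (11 - (-2.1)·-1.270) / (5.1) = 1.634
  β = (-3 - (1.6)·1.634) / (5.6) = -1.003
Iteration 3:
  α = (11 - (-2.1)·-1.003) / (5.1) = 1.744
  β = (-3 - (1.6)·1.744) / (5.6) = -1.034
Iteration 4:
  α = (11 - (-2.1)·-1.034) / (5.1) = 1.731
  β = (-3 - (1.6)·1.731) / (5.6) = -1.030
Change: (-0.013, 0.004) → max |·| = 0.013

0.013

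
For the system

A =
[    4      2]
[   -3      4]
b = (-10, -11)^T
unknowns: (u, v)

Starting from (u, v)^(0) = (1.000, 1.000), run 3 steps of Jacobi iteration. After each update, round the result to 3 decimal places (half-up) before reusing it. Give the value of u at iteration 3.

0.000

Iteration 1:
  u = (-10 - (2)·1.000) / (4) = -3.000
  v = (-11 - (-3)·1.000) / (4) = -2.000
Iteration 2:
  u = (-10 - (2)·-2.000) / (4) = -1.500
  v = (-11 - (-3)·-3.000) / (4) = -5.000
Iteration 3:
  u = (-10 - (2)·-5.000) / (4) = 0.000
  v = (-11 - (-3)·-1.500) / (4) = -3.875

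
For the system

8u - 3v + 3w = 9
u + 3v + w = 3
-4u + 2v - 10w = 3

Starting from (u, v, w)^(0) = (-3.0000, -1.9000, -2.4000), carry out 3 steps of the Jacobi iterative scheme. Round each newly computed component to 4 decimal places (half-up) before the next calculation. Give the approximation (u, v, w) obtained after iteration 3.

Iteration 1:
  u = (9 - (-3)·-1.9000 - (3)·-2.4000) / (8) = 1.3125
  v = (3 - (1)·-3.0000 - (1)·-2.4000) / (3) = 2.8000
  w = (3 - (-4)·-3.0000 - (2)·-1.9000) / (-10) = 0.5200
Iteration 2:
  u = (9 - (-3)·2.8000 - (3)·0.5200) / (8) = 1.9800
  v = (3 - (1)·1.3125 - (1)·0.5200) / (3) = 0.3892
  w = (3 - (-4)·1.3125 - (2)·2.8000) / (-10) = -0.2650
Iteration 3:
  u = (9 - (-3)·0.3892 - (3)·-0.2650) / (8) = 1.3703
  v = (3 - (1)·1.9800 - (1)·-0.2650) / (3) = 0.4283
  w = (3 - (-4)·1.9800 - (2)·0.3892) / (-10) = -1.0142

(1.3703, 0.4283, -1.0142)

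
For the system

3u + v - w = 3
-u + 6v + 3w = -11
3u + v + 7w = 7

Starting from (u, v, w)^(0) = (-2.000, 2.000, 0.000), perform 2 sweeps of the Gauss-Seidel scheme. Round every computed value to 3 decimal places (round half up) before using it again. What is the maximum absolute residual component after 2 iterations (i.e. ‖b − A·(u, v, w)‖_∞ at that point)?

1.976

Iteration 1:
  u = (3 - (1)·2.000 - (-1)·0.000) / (3) = 0.333
  v = (-11 - (-1)·0.333 - (3)·0.000) / (6) = -1.778
  w = (7 - (3)·0.333 - (1)·-1.778) / (7) = 1.111
Iteration 2:
  u = (3 - (1)·-1.778 - (-1)·1.111) / (3) = 1.963
  v = (-11 - (-1)·1.963 - (3)·1.111) / (6) = -2.062
  w = (7 - (3)·1.963 - (1)·-2.062) / (7) = 0.453
Residual b − A·x = (-0.374, 1.976, 0.002); ∞-norm = 1.976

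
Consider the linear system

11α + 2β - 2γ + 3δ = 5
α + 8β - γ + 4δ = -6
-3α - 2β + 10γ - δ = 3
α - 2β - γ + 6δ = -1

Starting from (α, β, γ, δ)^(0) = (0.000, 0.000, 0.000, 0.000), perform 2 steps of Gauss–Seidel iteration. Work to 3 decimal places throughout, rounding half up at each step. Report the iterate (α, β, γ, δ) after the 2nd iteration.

Iteration 1:
  α = (5 - (2)·0.000 - (-2)·0.000 - (3)·0.000) / (11) = 0.455
  β = (-6 - (1)·0.455 - (-1)·0.000 - (4)·0.000) / (8) = -0.807
  γ = (3 - (-3)·0.455 - (-2)·-0.807 - (-1)·0.000) / (10) = 0.275
  δ = (-1 - (1)·0.455 - (-2)·-0.807 - (-1)·0.275) / (6) = -0.466
Iteration 2:
  α = (5 - (2)·-0.807 - (-2)·0.275 - (3)·-0.466) / (11) = 0.778
  β = (-6 - (1)·0.778 - (-1)·0.275 - (4)·-0.466) / (8) = -0.580
  γ = (3 - (-3)·0.778 - (-2)·-0.580 - (-1)·-0.466) / (10) = 0.371
  δ = (-1 - (1)·0.778 - (-2)·-0.580 - (-1)·0.371) / (6) = -0.428

(0.778, -0.580, 0.371, -0.428)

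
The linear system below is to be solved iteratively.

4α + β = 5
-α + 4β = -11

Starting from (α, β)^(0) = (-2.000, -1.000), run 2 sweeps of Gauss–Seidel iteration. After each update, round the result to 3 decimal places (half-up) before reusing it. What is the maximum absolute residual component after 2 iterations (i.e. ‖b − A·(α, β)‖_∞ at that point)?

Iteration 1:
  α = (5 - (1)·-1.000) / (4) = 1.500
  β = (-11 - (-1)·1.500) / (4) = -2.375
Iteration 2:
  α = (5 - (1)·-2.375) / (4) = 1.844
  β = (-11 - (-1)·1.844) / (4) = -2.289
Residual b − A·x = (-0.087, 0.000); ∞-norm = 0.087

0.087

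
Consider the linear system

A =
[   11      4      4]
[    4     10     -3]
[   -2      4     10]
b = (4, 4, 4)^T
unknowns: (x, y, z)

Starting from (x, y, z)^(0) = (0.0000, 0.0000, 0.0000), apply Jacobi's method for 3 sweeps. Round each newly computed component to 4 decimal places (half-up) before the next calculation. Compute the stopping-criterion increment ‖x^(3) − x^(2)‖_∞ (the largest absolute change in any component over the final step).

Iteration 1:
  x = (4 - (4)·0.0000 - (4)·0.0000) / (11) = 0.3636
  y = (4 - (4)·0.0000 - (-3)·0.0000) / (10) = 0.4000
  z = (4 - (-2)·0.0000 - (4)·0.0000) / (10) = 0.4000
Iteration 2:
  x = (4 - (4)·0.4000 - (4)·0.4000) / (11) = 0.0727
  y = (4 - (4)·0.3636 - (-3)·0.4000) / (10) = 0.3746
  z = (4 - (-2)·0.3636 - (4)·0.4000) / (10) = 0.3127
Iteration 3:
  x = (4 - (4)·0.3746 - (4)·0.3127) / (11) = 0.1137
  y = (4 - (4)·0.0727 - (-3)·0.3127) / (10) = 0.4647
  z = (4 - (-2)·0.0727 - (4)·0.3746) / (10) = 0.2647
Change: (0.0410, 0.0901, -0.0480) → max |·| = 0.0901

0.0901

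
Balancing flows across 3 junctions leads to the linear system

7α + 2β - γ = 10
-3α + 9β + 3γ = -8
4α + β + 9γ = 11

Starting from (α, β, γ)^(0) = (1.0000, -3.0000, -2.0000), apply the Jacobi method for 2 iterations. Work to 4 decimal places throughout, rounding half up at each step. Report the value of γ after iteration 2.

0.3210

Iteration 1:
  α = (10 - (2)·-3.0000 - (-1)·-2.0000) / (7) = 2.0000
  β = (-8 - (-3)·1.0000 - (3)·-2.0000) / (9) = 0.1111
  γ = (11 - (4)·1.0000 - (1)·-3.0000) / (9) = 1.1111
Iteration 2:
  α = (10 - (2)·0.1111 - (-1)·1.1111) / (7) = 1.5556
  β = (-8 - (-3)·2.0000 - (3)·1.1111) / (9) = -0.5926
  γ = (11 - (4)·2.0000 - (1)·0.1111) / (9) = 0.3210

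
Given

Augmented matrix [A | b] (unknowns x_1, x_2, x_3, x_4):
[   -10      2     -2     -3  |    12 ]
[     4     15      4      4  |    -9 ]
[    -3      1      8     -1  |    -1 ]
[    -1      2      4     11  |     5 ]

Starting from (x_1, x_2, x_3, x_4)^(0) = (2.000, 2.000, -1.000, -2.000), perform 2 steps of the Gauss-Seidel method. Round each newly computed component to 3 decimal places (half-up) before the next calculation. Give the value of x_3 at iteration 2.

Iteration 1:
  x_1 = (12 - (2)·2.000 - (-2)·-1.000 - (-3)·-2.000) / (-10) = 0.000
  x_2 = (-9 - (4)·0.000 - (4)·-1.000 - (4)·-2.000) / (15) = 0.200
  x_3 = (-1 - (-3)·0.000 - (1)·0.200 - (-1)·-2.000) / (8) = -0.400
  x_4 = (5 - (-1)·0.000 - (2)·0.200 - (4)·-0.400) / (11) = 0.564
Iteration 2:
  x_1 = (12 - (2)·0.200 - (-2)·-0.400 - (-3)·0.564) / (-10) = -1.249
  x_2 = (-9 - (4)·-1.249 - (4)·-0.400 - (4)·0.564) / (15) = -0.311
  x_3 = (-1 - (-3)·-1.249 - (1)·-0.311 - (-1)·0.564) / (8) = -0.484
  x_4 = (5 - (-1)·-1.249 - (2)·-0.311 - (4)·-0.484) / (11) = 0.574

-0.484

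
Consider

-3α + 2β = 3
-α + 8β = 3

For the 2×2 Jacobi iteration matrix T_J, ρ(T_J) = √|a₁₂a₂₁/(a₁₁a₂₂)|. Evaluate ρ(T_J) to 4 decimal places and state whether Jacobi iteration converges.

0.2887

a₁₂a₂₁/(a₁₁a₂₂) = (2)·(-1) / ((-3)·(8)) = 0.083333
ρ = √|0.083333| = √0.083333 = 0.2887
ρ < 1, so Jacobi converges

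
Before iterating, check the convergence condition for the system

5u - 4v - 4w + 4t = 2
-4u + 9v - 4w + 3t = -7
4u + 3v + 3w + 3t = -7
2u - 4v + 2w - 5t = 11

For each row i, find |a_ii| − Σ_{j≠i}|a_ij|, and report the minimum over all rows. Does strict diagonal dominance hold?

-7

row 1: |5| − (4+4+4) = -7
row 2: |9| − (4+4+3) = -2
row 3: |3| − (4+3+3) = -7
row 4: |-5| − (2+4+2) = -3
minimum over rows = -7 → not strictly diagonally dominant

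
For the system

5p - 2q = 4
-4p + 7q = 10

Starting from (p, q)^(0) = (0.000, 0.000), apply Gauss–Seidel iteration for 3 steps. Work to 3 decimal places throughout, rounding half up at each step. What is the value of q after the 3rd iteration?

Iteration 1:
  p = (4 - (-2)·0.000) / (5) = 0.800
  q = (10 - (-4)·0.800) / (7) = 1.886
Iteration 2:
  p = (4 - (-2)·1.886) / (5) = 1.554
  q = (10 - (-4)·1.554) / (7) = 2.317
Iteration 3:
  p = (4 - (-2)·2.317) / (5) = 1.727
  q = (10 - (-4)·1.727) / (7) = 2.415

2.415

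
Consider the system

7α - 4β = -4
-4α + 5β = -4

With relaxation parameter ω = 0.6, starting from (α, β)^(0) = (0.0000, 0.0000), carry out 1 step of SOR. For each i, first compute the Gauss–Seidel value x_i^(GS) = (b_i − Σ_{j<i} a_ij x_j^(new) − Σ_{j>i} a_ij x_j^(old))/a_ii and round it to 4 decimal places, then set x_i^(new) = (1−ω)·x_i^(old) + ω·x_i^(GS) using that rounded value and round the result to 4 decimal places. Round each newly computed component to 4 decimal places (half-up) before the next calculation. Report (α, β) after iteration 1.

Iteration 1:
  α: GS value = (-4 - (-4)·0.0000) / (7) = -0.5714;  α ← (1−ω)·0.0000 + ω·-0.5714 = -0.3428
  β: GS value = (-4 - (-4)·-0.3428) / (5) = -1.0742;  β ← (1−ω)·0.0000 + ω·-1.0742 = -0.6445

(-0.3428, -0.6445)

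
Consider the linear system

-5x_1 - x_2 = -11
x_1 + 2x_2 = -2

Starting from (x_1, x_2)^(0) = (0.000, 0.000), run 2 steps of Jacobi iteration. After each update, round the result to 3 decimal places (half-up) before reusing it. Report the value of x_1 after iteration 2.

2.400

Iteration 1:
  x_1 = (-11 - (-1)·0.000) / (-5) = 2.200
  x_2 = (-2 - (1)·0.000) / (2) = -1.000
Iteration 2:
  x_1 = (-11 - (-1)·-1.000) / (-5) = 2.400
  x_2 = (-2 - (1)·2.200) / (2) = -2.100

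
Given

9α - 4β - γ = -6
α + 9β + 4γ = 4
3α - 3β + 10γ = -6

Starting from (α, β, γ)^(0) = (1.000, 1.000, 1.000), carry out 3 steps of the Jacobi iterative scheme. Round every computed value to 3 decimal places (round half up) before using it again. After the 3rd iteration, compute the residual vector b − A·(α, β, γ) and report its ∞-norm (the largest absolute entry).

Iteration 1:
  α = (-6 - (-4)·1.000 - (-1)·1.000) / (9) = -0.111
  β = (4 - (1)·1.000 - (4)·1.000) / (9) = -0.111
  γ = (-6 - (3)·1.000 - (-3)·1.000) / (10) = -0.600
Iteration 2:
  α = (-6 - (-4)·-0.111 - (-1)·-0.600) / (9) = -0.783
  β = (4 - (1)·-0.111 - (4)·-0.600) / (9) = 0.723
  γ = (-6 - (3)·-0.111 - (-3)·-0.111) / (10) = -0.600
Iteration 3:
  α = (-6 - (-4)·0.723 - (-1)·-0.600) / (9) = -0.412
  β = (4 - (1)·-0.783 - (4)·-0.600) / (9) = 0.798
  γ = (-6 - (3)·-0.783 - (-3)·0.723) / (10) = -0.148
Residual b − A·x = (0.752, -2.178, -0.890); ∞-norm = 2.178

2.178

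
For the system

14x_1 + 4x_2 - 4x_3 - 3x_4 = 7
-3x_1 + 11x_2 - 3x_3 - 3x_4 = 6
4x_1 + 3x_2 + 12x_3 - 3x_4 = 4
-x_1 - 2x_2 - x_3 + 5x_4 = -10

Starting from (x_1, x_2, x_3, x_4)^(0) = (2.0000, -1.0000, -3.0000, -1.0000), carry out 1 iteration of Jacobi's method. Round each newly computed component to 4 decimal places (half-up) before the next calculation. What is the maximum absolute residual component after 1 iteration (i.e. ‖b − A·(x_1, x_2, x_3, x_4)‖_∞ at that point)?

3.6570

Iteration 1:
  x_1 = (7 - (4)·-1.0000 - (-4)·-3.0000 - (-3)·-1.0000) / (14) = -0.2857
  x_2 = (6 - (-3)·2.0000 - (-3)·-3.0000 - (-3)·-1.0000) / (11) = 0.0000
  x_3 = (4 - (4)·2.0000 - (3)·-1.0000 - (-3)·-1.0000) / (12) = -0.3333
  x_4 = (-10 - (-1)·2.0000 - (-2)·-1.0000 - (-1)·-3.0000) / (5) = -2.6000
Residual b − A·x = (1.8666, -3.6570, 1.3424, 2.3810); ∞-norm = 3.6570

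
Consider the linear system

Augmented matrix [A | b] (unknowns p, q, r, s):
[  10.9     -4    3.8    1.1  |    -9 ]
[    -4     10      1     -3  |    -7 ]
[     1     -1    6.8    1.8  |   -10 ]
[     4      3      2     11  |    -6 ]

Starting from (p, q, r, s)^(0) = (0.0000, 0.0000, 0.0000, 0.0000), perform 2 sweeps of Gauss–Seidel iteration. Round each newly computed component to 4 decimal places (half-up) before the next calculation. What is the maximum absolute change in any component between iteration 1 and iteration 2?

Iteration 1:
  p = (-9 - (-4)·0.0000 - (3.8)·0.0000 - (1.1)·0.0000) / (10.9) = -0.8257
  q = (-7 - (-4)·-0.8257 - (1)·0.0000 - (-3)·0.0000) / (10) = -1.0303
  r = (-10 - (1)·-0.8257 - (-1)·-1.0303 - (1.8)·0.0000) / (6.8) = -1.5007
  s = (-6 - (4)·-0.8257 - (3)·-1.0303 - (2)·-1.5007) / (11) = 0.3086
Iteration 2:
  p = (-9 - (-4)·-1.0303 - (3.8)·-1.5007 - (1.1)·0.3086) / (10.9) = -0.7117
  q = (-7 - (-4)·-0.7117 - (1)·-1.5007 - (-3)·0.3086) / (10) = -0.7420
  r = (-10 - (1)·-0.7117 - (-1)·-0.7420 - (1.8)·0.3086) / (6.8) = -1.5567
  s = (-6 - (4)·-0.7117 - (3)·-0.7420 - (2)·-1.5567) / (11) = 0.1987
Change: (0.1140, 0.2883, -0.0560, -0.1099) → max |·| = 0.2883

0.2883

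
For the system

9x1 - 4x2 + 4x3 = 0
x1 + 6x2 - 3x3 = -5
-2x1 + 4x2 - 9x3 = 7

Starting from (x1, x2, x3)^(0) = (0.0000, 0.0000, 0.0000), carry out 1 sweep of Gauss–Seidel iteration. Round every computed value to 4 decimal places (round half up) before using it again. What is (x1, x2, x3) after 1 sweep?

Iteration 1:
  x1 = (0 - (-4)·0.0000 - (4)·0.0000) / (9) = 0.0000
  x2 = (-5 - (1)·0.0000 - (-3)·0.0000) / (6) = -0.8333
  x3 = (7 - (-2)·0.0000 - (4)·-0.8333) / (-9) = -1.1481

(0.0000, -0.8333, -1.1481)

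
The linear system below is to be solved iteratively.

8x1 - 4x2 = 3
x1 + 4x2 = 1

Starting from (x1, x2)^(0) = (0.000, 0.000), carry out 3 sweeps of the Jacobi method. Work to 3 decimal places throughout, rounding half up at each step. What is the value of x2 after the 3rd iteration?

Iteration 1:
  x1 = (3 - (-4)·0.000) / (8) = 0.375
  x2 = (1 - (1)·0.000) / (4) = 0.250
Iteration 2:
  x1 = (3 - (-4)·0.250) / (8) = 0.500
  x2 = (1 - (1)·0.375) / (4) = 0.156
Iteration 3:
  x1 = (3 - (-4)·0.156) / (8) = 0.453
  x2 = (1 - (1)·0.500) / (4) = 0.125

0.125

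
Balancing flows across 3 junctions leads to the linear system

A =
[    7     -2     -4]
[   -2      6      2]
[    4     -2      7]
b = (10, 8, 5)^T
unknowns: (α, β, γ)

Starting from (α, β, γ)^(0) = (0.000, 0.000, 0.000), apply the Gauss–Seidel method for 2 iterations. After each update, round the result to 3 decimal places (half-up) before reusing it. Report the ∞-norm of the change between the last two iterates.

Iteration 1:
  α = (10 - (-2)·0.000 - (-4)·0.000) / (7) = 1.429
  β = (8 - (-2)·1.429 - (2)·0.000) / (6) = 1.810
  γ = (5 - (4)·1.429 - (-2)·1.810) / (7) = 0.415
Iteration 2:
  α = (10 - (-2)·1.810 - (-4)·0.415) / (7) = 2.183
  β = (8 - (-2)·2.183 - (2)·0.415) / (6) = 1.923
  γ = (5 - (4)·2.183 - (-2)·1.923) / (7) = 0.016
Change: (0.754, 0.113, -0.399) → max |·| = 0.754

0.754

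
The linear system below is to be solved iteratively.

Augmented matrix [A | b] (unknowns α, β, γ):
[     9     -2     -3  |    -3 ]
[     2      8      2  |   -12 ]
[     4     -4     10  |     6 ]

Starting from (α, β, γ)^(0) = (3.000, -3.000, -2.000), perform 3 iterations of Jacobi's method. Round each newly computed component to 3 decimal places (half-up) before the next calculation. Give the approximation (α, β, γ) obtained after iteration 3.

Iteration 1:
  α = (-3 - (-2)·-3.000 - (-3)·-2.000) / (9) = -1.667
  β = (-12 - (2)·3.000 - (2)·-2.000) / (8) = -1.750
  γ = (6 - (4)·3.000 - (-4)·-3.000) / (10) = -1.800
Iteration 2:
  α = (-3 - (-2)·-1.750 - (-3)·-1.800) / (9) = -1.322
  β = (-12 - (2)·-1.667 - (2)·-1.800) / (8) = -0.633
  γ = (6 - (4)·-1.667 - (-4)·-1.750) / (10) = 0.567
Iteration 3:
  α = (-3 - (-2)·-0.633 - (-3)·0.567) / (9) = -0.285
  β = (-12 - (2)·-1.322 - (2)·0.567) / (8) = -1.311
  γ = (6 - (4)·-1.322 - (-4)·-0.633) / (10) = 0.876

(-0.285, -1.311, 0.876)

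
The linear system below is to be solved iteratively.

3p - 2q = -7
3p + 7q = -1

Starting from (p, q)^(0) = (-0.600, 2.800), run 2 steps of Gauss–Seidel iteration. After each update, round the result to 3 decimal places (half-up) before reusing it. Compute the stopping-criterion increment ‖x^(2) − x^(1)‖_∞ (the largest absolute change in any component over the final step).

1.828

Iteration 1:
  p = (-7 - (-2)·2.800) / (3) = -0.467
  q = (-1 - (3)·-0.467) / (7) = 0.057
Iteration 2:
  p = (-7 - (-2)·0.057) / (3) = -2.295
  q = (-1 - (3)·-2.295) / (7) = 0.841
Change: (-1.828, 0.784) → max |·| = 1.828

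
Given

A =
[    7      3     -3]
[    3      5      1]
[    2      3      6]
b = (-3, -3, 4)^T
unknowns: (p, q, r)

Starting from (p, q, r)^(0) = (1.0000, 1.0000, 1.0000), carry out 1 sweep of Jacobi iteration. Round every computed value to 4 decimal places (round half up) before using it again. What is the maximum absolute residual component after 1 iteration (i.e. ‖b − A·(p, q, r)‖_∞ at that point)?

10.0574

Iteration 1:
  p = (-3 - (3)·1.0000 - (-3)·1.0000) / (7) = -0.4286
  q = (-3 - (3)·1.0000 - (1)·1.0000) / (5) = -1.4000
  r = (4 - (2)·1.0000 - (3)·1.0000) / (6) = -0.1667
Residual b − A·x = (3.7001, 5.4525, 10.0574); ∞-norm = 10.0574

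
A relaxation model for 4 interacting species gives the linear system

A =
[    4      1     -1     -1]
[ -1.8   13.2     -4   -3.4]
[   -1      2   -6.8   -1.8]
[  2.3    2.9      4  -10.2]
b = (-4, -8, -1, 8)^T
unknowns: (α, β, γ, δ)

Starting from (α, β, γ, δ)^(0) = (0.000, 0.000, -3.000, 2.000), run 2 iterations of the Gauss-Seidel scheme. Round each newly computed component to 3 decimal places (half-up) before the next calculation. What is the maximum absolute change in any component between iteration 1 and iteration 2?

Iteration 1:
  α = (-4 - (1)·0.000 - (-1)·-3.000 - (-1)·2.000) / (4) = -1.250
  β = (-8 - (-1.8)·-1.250 - (-4)·-3.000 - (-3.4)·2.000) / (13.2) = -1.170
  γ = (-1 - (-1)·-1.250 - (2)·-1.170 - (-1.8)·2.000) / (-6.8) = -0.543
  δ = (8 - (2.3)·-1.250 - (2.9)·-1.170 - (4)·-0.543) / (-10.2) = -1.612
Iteration 2:
  α = (-4 - (1)·-1.170 - (-1)·-0.543 - (-1)·-1.612) / (4) = -1.246
  β = (-8 - (-1.8)·-1.246 - (-4)·-0.543 - (-3.4)·-1.612) / (13.2) = -1.356
  γ = (-1 - (-1)·-1.246 - (2)·-1.356 - (-1.8)·-1.612) / (-6.8) = 0.358
  δ = (8 - (2.3)·-1.246 - (2.9)·-1.356 - (4)·0.358) / (-10.2) = -1.310
Change: (0.004, -0.186, 0.901, 0.302) → max |·| = 0.901

0.901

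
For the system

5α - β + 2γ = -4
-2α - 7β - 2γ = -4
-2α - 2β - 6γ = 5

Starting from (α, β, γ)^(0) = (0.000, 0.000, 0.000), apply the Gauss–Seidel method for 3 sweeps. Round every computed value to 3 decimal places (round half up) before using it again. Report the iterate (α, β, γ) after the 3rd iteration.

Iteration 1:
  α = (-4 - (-1)·0.000 - (2)·0.000) / (5) = -0.800
  β = (-4 - (-2)·-0.800 - (-2)·0.000) / (-7) = 0.800
  γ = (5 - (-2)·-0.800 - (-2)·0.800) / (-6) = -0.833
Iteration 2:
  α = (-4 - (-1)·0.800 - (2)·-0.833) / (5) = -0.307
  β = (-4 - (-2)·-0.307 - (-2)·-0.833) / (-7) = 0.897
  γ = (5 - (-2)·-0.307 - (-2)·0.897) / (-6) = -1.030
Iteration 3:
  α = (-4 - (-1)·0.897 - (2)·-1.030) / (5) = -0.209
  β = (-4 - (-2)·-0.209 - (-2)·-1.030) / (-7) = 0.925
  γ = (5 - (-2)·-0.209 - (-2)·0.925) / (-6) = -1.072

(-0.209, 0.925, -1.072)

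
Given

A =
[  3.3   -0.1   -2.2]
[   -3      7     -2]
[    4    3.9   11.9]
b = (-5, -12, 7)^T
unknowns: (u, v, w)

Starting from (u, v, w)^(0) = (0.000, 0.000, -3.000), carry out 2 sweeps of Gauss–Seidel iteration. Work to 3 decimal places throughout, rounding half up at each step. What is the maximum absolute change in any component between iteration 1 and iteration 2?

Iteration 1:
  u = (-5 - (-0.1)·0.000 - (-2.2)·-3.000) / (3.3) = -3.515
  v = (-12 - (-3)·-3.515 - (-2)·-3.000) / (7) = -4.078
  w = (7 - (4)·-3.515 - (3.9)·-4.078) / (11.9) = 3.106
Iteration 2:
  u = (-5 - (-0.1)·-4.078 - (-2.2)·3.106) / (3.3) = 0.432
  v = (-12 - (-3)·0.432 - (-2)·3.106) / (7) = -0.642
  w = (7 - (4)·0.432 - (3.9)·-0.642) / (11.9) = 0.653
Change: (3.947, 3.436, -2.453) → max |·| = 3.947

3.947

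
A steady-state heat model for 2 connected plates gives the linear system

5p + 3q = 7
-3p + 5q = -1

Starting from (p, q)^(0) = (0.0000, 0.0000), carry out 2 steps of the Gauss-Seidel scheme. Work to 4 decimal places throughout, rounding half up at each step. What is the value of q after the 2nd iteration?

Iteration 1:
  p = (7 - (3)·0.0000) / (5) = 1.4000
  q = (-1 - (-3)·1.4000) / (5) = 0.6400
Iteration 2:
  p = (7 - (3)·0.6400) / (5) = 1.0160
  q = (-1 - (-3)·1.0160) / (5) = 0.4096

0.4096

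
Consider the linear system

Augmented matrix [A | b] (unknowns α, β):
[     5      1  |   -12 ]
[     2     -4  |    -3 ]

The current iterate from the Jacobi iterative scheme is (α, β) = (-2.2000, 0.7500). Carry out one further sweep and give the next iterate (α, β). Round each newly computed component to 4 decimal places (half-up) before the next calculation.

(-2.5500, -0.3500)

One sweep:
  α = (-12 - (1)·0.7500) / (5) = -2.5500
  β = (-3 - (2)·-2.2000) / (-4) = -0.3500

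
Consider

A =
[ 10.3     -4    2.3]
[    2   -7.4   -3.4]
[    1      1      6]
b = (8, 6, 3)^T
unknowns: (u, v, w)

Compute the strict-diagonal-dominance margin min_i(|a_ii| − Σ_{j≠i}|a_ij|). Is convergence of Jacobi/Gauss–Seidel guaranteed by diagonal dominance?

2

row 1: |10.3| − (4+2.3) = 4
row 2: |-7.4| − (2+3.4) = 2
row 3: |6| − (1+1) = 4
minimum over rows = 2 → strictly diagonally dominant (convergence guaranteed)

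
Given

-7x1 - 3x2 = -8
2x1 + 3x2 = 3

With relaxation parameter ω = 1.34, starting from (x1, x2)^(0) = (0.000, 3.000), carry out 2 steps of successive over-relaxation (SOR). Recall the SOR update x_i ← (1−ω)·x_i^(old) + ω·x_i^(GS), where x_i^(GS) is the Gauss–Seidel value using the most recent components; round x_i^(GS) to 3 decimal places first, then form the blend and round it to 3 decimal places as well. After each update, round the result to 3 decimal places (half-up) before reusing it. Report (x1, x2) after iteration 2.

Iteration 1:
  x1: GS value = (-8 - (-3)·3.000) / (-7) = -0.143;  x1 ← (1−ω)·0.000 + ω·-0.143 = -0.192
  x2: GS value = (3 - (2)·-0.192) / (3) = 1.128;  x2 ← (1−ω)·3.000 + ω·1.128 = 0.492
Iteration 2:
  x1: GS value = (-8 - (-3)·0.492) / (-7) = 0.932;  x1 ← (1−ω)·-0.192 + ω·0.932 = 1.314
  x2: GS value = (3 - (2)·1.314) / (3) = 0.124;  x2 ← (1−ω)·0.492 + ω·0.124 = -0.001

(1.314, -0.001)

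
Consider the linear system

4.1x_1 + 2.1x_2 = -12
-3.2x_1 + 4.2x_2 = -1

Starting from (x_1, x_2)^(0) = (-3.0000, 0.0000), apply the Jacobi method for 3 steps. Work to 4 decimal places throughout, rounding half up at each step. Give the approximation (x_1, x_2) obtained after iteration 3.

Iteration 1:
  x_1 = (-12 - (2.1)·0.0000) / (4.1) = -2.9268
  x_2 = (-1 - (-3.2)·-3.0000) / (4.2) = -2.5238
Iteration 2:
  x_1 = (-12 - (2.1)·-2.5238) / (4.1) = -1.6342
  x_2 = (-1 - (-3.2)·-2.9268) / (4.2) = -2.4680
Iteration 3:
  x_1 = (-12 - (2.1)·-2.4680) / (4.1) = -1.6627
  x_2 = (-1 - (-3.2)·-1.6342) / (4.2) = -1.4832

(-1.6627, -1.4832)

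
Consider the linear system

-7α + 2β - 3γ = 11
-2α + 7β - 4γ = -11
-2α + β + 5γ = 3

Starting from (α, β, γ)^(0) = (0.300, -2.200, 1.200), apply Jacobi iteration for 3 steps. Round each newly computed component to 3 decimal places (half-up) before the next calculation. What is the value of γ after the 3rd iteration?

Iteration 1:
  α = (11 - (2)·-2.200 - (-3)·1.200) / (-7) = -2.714
  β = (-11 - (-2)·0.300 - (-4)·1.200) / (7) = -0.800
  γ = (3 - (-2)·0.300 - (1)·-2.200) / (5) = 1.160
Iteration 2:
  α = (11 - (2)·-0.800 - (-3)·1.160) / (-7) = -2.297
  β = (-11 - (-2)·-2.714 - (-4)·1.160) / (7) = -1.684
  γ = (3 - (-2)·-2.714 - (1)·-0.800) / (5) = -0.326
Iteration 3:
  α = (11 - (2)·-1.684 - (-3)·-0.326) / (-7) = -1.913
  β = (-11 - (-2)·-2.297 - (-4)·-0.326) / (7) = -2.414
  γ = (3 - (-2)·-2.297 - (1)·-1.684) / (5) = 0.018

0.018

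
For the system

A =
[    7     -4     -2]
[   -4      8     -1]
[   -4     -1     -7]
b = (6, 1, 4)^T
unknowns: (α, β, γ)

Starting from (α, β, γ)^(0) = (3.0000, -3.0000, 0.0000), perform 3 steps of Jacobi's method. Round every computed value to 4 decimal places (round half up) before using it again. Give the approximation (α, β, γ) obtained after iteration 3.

Iteration 1:
  α = (6 - (-4)·-3.0000 - (-2)·0.0000) / (7) = -0.8571
  β = (1 - (-4)·3.0000 - (-1)·0.0000) / (8) = 1.6250
  γ = (4 - (-4)·3.0000 - (-1)·-3.0000) / (-7) = -1.8571
Iteration 2:
  α = (6 - (-4)·1.6250 - (-2)·-1.8571) / (7) = 1.2551
  β = (1 - (-4)·-0.8571 - (-1)·-1.8571) / (8) = -0.5357
  γ = (4 - (-4)·-0.8571 - (-1)·1.6250) / (-7) = -0.3138
Iteration 3:
  α = (6 - (-4)·-0.5357 - (-2)·-0.3138) / (7) = 0.4614
  β = (1 - (-4)·1.2551 - (-1)·-0.3138) / (8) = 0.7133
  γ = (4 - (-4)·1.2551 - (-1)·-0.5357) / (-7) = -1.2121

(0.4614, 0.7133, -1.2121)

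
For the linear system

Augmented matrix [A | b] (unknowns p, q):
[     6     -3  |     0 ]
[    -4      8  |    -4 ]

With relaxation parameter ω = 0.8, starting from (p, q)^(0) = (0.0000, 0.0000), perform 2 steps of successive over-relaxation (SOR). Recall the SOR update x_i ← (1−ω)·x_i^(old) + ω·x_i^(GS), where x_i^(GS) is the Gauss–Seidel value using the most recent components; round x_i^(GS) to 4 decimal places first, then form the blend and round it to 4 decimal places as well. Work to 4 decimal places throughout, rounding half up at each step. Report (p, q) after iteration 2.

(-0.1600, -0.5440)

Iteration 1:
  p: GS value = (0 - (-3)·0.0000) / (6) = 0.0000;  p ← (1−ω)·0.0000 + ω·0.0000 = 0.0000
  q: GS value = (-4 - (-4)·0.0000) / (8) = -0.5000;  q ← (1−ω)·0.0000 + ω·-0.5000 = -0.4000
Iteration 2:
  p: GS value = (0 - (-3)·-0.4000) / (6) = -0.2000;  p ← (1−ω)·0.0000 + ω·-0.2000 = -0.1600
  q: GS value = (-4 - (-4)·-0.1600) / (8) = -0.5800;  q ← (1−ω)·-0.4000 + ω·-0.5800 = -0.5440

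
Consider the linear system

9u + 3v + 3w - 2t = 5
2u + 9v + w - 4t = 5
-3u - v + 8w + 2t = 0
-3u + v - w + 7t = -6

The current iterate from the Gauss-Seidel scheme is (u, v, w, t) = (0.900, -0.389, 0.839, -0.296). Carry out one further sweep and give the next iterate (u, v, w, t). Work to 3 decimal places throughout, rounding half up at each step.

One sweep:
  u = (5 - (3)·-0.389 - (3)·0.839 - (-2)·-0.296) / (9) = 0.340
  v = (5 - (2)·0.340 - (1)·0.839 - (-4)·-0.296) / (9) = 0.255
  w = (0 - (-3)·0.340 - (-1)·0.255 - (2)·-0.296) / (8) = 0.233
  t = (-6 - (-3)·0.340 - (1)·0.255 - (-1)·0.233) / (7) = -0.715

(0.340, 0.255, 0.233, -0.715)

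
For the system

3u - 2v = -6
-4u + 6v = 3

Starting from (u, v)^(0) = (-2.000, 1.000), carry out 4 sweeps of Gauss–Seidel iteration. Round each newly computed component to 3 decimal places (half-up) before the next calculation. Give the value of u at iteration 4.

Iteration 1:
  u = (-6 - (-2)·1.000) / (3) = -1.333
  v = (3 - (-4)·-1.333) / (6) = -0.389
Iteration 2:
  u = (-6 - (-2)·-0.389) / (3) = -2.259
  v = (3 - (-4)·-2.259) / (6) = -1.006
Iteration 3:
  u = (-6 - (-2)·-1.006) / (3) = -2.671
  v = (3 - (-4)·-2.671) / (6) = -1.281
Iteration 4:
  u = (-6 - (-2)·-1.281) / (3) = -2.854
  v = (3 - (-4)·-2.854) / (6) = -1.403

-2.854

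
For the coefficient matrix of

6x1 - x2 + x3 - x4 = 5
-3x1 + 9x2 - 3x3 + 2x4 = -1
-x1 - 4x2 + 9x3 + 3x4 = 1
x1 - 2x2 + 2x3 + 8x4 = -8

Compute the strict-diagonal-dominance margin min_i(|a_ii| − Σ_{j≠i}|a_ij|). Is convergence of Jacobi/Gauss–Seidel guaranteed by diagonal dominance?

1

row 1: |6| − (1+1+1) = 3
row 2: |9| − (3+3+2) = 1
row 3: |9| − (1+4+3) = 1
row 4: |8| − (1+2+2) = 3
minimum over rows = 1 → strictly diagonally dominant (convergence guaranteed)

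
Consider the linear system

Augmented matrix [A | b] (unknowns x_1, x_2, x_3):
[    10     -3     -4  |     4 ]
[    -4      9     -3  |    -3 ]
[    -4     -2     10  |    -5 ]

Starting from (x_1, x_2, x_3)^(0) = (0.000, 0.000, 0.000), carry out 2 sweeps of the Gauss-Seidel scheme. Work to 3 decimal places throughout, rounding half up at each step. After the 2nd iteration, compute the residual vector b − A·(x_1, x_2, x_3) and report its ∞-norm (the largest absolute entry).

Iteration 1:
  x_1 = (4 - (-3)·0.000 - (-4)·0.000) / (10) = 0.400
  x_2 = (-3 - (-4)·0.400 - (-3)·0.000) / (9) = -0.156
  x_3 = (-5 - (-4)·0.400 - (-2)·-0.156) / (10) = -0.371
Iteration 2:
  x_1 = (4 - (-3)·-0.156 - (-4)·-0.371) / (10) = 0.205
  x_2 = (-3 - (-4)·0.205 - (-3)·-0.371) / (9) = -0.366
  x_3 = (-5 - (-4)·0.205 - (-2)·-0.366) / (10) = -0.491
Residual b − A·x = (-1.112, -0.359, -0.002); ∞-norm = 1.112

1.112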